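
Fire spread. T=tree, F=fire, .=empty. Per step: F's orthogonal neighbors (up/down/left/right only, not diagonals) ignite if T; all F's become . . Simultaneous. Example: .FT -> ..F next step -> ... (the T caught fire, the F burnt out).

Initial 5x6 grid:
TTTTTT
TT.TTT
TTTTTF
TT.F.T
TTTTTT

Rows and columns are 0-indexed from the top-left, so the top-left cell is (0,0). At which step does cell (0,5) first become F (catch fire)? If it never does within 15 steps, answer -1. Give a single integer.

Step 1: cell (0,5)='T' (+5 fires, +2 burnt)
Step 2: cell (0,5)='F' (+7 fires, +5 burnt)
  -> target ignites at step 2
Step 3: cell (0,5)='.' (+4 fires, +7 burnt)
Step 4: cell (0,5)='.' (+5 fires, +4 burnt)
Step 5: cell (0,5)='.' (+3 fires, +5 burnt)
Step 6: cell (0,5)='.' (+1 fires, +3 burnt)
Step 7: cell (0,5)='.' (+0 fires, +1 burnt)
  fire out at step 7

2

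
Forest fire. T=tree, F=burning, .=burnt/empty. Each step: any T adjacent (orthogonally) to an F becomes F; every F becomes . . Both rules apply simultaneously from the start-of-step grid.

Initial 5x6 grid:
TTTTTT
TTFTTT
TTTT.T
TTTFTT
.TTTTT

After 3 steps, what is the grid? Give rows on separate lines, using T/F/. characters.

Step 1: 8 trees catch fire, 2 burn out
  TTFTTT
  TF.FTT
  TTFF.T
  TTF.FT
  .TTFTT
Step 2: 9 trees catch fire, 8 burn out
  TF.FTT
  F...FT
  TF...T
  TF...F
  .TF.FT
Step 3: 8 trees catch fire, 9 burn out
  F...FT
  .....F
  F....F
  F.....
  .F...F

F...FT
.....F
F....F
F.....
.F...F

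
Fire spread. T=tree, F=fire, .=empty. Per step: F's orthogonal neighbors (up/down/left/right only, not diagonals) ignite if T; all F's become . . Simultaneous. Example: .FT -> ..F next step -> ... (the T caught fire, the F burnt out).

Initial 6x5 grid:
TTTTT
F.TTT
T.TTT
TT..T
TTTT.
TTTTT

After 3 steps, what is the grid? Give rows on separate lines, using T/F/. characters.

Step 1: 2 trees catch fire, 1 burn out
  FTTTT
  ..TTT
  F.TTT
  TT..T
  TTTT.
  TTTTT
Step 2: 2 trees catch fire, 2 burn out
  .FTTT
  ..TTT
  ..TTT
  FT..T
  TTTT.
  TTTTT
Step 3: 3 trees catch fire, 2 burn out
  ..FTT
  ..TTT
  ..TTT
  .F..T
  FTTT.
  TTTTT

..FTT
..TTT
..TTT
.F..T
FTTT.
TTTTT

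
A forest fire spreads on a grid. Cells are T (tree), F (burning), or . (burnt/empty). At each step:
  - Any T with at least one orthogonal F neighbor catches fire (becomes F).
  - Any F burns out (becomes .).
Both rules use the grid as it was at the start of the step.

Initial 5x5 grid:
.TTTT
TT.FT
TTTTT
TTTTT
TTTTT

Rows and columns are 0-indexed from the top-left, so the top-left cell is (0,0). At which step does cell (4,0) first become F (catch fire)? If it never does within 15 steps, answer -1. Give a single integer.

Step 1: cell (4,0)='T' (+3 fires, +1 burnt)
Step 2: cell (4,0)='T' (+5 fires, +3 burnt)
Step 3: cell (4,0)='T' (+5 fires, +5 burnt)
Step 4: cell (4,0)='T' (+5 fires, +5 burnt)
Step 5: cell (4,0)='T' (+3 fires, +5 burnt)
Step 6: cell (4,0)='F' (+1 fires, +3 burnt)
  -> target ignites at step 6
Step 7: cell (4,0)='.' (+0 fires, +1 burnt)
  fire out at step 7

6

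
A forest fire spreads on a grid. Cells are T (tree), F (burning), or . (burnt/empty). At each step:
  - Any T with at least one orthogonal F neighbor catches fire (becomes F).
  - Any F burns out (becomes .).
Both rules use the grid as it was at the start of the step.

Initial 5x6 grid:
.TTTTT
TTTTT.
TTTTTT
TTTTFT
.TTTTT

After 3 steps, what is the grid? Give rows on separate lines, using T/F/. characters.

Step 1: 4 trees catch fire, 1 burn out
  .TTTTT
  TTTTT.
  TTTTFT
  TTTF.F
  .TTTFT
Step 2: 6 trees catch fire, 4 burn out
  .TTTTT
  TTTTF.
  TTTF.F
  TTF...
  .TTF.F
Step 3: 5 trees catch fire, 6 burn out
  .TTTFT
  TTTF..
  TTF...
  TF....
  .TF...

.TTTFT
TTTF..
TTF...
TF....
.TF...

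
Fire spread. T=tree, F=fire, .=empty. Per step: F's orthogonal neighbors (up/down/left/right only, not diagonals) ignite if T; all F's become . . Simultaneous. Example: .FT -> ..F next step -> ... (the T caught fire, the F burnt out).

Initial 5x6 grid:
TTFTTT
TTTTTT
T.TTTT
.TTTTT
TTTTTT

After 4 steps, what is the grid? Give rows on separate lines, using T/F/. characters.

Step 1: 3 trees catch fire, 1 burn out
  TF.FTT
  TTFTTT
  T.TTTT
  .TTTTT
  TTTTTT
Step 2: 5 trees catch fire, 3 burn out
  F...FT
  TF.FTT
  T.FTTT
  .TTTTT
  TTTTTT
Step 3: 5 trees catch fire, 5 burn out
  .....F
  F...FT
  T..FTT
  .TFTTT
  TTTTTT
Step 4: 6 trees catch fire, 5 burn out
  ......
  .....F
  F...FT
  .F.FTT
  TTFTTT

......
.....F
F...FT
.F.FTT
TTFTTT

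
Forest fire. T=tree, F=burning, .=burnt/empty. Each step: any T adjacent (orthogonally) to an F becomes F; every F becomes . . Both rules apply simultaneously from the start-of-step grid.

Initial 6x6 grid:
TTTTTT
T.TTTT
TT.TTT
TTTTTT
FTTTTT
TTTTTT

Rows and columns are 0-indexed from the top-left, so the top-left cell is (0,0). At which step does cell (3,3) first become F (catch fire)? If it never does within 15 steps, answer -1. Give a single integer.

Step 1: cell (3,3)='T' (+3 fires, +1 burnt)
Step 2: cell (3,3)='T' (+4 fires, +3 burnt)
Step 3: cell (3,3)='T' (+5 fires, +4 burnt)
Step 4: cell (3,3)='F' (+4 fires, +5 burnt)
  -> target ignites at step 4
Step 5: cell (3,3)='.' (+5 fires, +4 burnt)
Step 6: cell (3,3)='.' (+5 fires, +5 burnt)
Step 7: cell (3,3)='.' (+4 fires, +5 burnt)
Step 8: cell (3,3)='.' (+2 fires, +4 burnt)
Step 9: cell (3,3)='.' (+1 fires, +2 burnt)
Step 10: cell (3,3)='.' (+0 fires, +1 burnt)
  fire out at step 10

4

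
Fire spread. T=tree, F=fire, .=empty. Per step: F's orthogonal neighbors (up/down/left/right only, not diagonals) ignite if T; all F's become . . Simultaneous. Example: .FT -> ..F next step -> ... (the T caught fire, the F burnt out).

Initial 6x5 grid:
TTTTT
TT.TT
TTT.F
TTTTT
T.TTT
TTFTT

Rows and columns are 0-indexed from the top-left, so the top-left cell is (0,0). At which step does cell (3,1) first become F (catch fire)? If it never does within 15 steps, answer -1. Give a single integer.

Step 1: cell (3,1)='T' (+5 fires, +2 burnt)
Step 2: cell (3,1)='T' (+8 fires, +5 burnt)
Step 3: cell (3,1)='F' (+4 fires, +8 burnt)
  -> target ignites at step 3
Step 4: cell (3,1)='.' (+3 fires, +4 burnt)
Step 5: cell (3,1)='.' (+3 fires, +3 burnt)
Step 6: cell (3,1)='.' (+2 fires, +3 burnt)
Step 7: cell (3,1)='.' (+0 fires, +2 burnt)
  fire out at step 7

3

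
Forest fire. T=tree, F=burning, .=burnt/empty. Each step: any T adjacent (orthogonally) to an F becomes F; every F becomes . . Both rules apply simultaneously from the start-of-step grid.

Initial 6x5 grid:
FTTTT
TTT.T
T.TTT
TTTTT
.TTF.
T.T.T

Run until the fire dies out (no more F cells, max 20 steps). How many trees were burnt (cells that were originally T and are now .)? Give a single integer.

Step 1: +4 fires, +2 burnt (F count now 4)
Step 2: +8 fires, +4 burnt (F count now 8)
Step 3: +6 fires, +8 burnt (F count now 6)
Step 4: +2 fires, +6 burnt (F count now 2)
Step 5: +0 fires, +2 burnt (F count now 0)
Fire out after step 5
Initially T: 22, now '.': 28
Total burnt (originally-T cells now '.'): 20

Answer: 20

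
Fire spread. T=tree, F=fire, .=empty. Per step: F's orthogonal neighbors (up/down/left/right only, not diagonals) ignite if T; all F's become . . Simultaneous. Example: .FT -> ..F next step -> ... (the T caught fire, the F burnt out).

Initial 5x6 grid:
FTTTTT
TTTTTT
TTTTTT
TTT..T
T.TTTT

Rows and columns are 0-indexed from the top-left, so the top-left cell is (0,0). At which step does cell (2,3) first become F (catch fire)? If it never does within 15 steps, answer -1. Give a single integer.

Step 1: cell (2,3)='T' (+2 fires, +1 burnt)
Step 2: cell (2,3)='T' (+3 fires, +2 burnt)
Step 3: cell (2,3)='T' (+4 fires, +3 burnt)
Step 4: cell (2,3)='T' (+5 fires, +4 burnt)
Step 5: cell (2,3)='F' (+4 fires, +5 burnt)
  -> target ignites at step 5
Step 6: cell (2,3)='.' (+3 fires, +4 burnt)
Step 7: cell (2,3)='.' (+2 fires, +3 burnt)
Step 8: cell (2,3)='.' (+2 fires, +2 burnt)
Step 9: cell (2,3)='.' (+1 fires, +2 burnt)
Step 10: cell (2,3)='.' (+0 fires, +1 burnt)
  fire out at step 10

5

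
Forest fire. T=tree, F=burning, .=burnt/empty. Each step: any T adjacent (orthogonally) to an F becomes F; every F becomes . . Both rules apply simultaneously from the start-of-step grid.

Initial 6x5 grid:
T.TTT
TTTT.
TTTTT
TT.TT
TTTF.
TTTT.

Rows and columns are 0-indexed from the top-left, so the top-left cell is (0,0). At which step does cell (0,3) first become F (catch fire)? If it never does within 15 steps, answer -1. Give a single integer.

Step 1: cell (0,3)='T' (+3 fires, +1 burnt)
Step 2: cell (0,3)='T' (+4 fires, +3 burnt)
Step 3: cell (0,3)='T' (+6 fires, +4 burnt)
Step 4: cell (0,3)='F' (+5 fires, +6 burnt)
  -> target ignites at step 4
Step 5: cell (0,3)='.' (+4 fires, +5 burnt)
Step 6: cell (0,3)='.' (+1 fires, +4 burnt)
Step 7: cell (0,3)='.' (+1 fires, +1 burnt)
Step 8: cell (0,3)='.' (+0 fires, +1 burnt)
  fire out at step 8

4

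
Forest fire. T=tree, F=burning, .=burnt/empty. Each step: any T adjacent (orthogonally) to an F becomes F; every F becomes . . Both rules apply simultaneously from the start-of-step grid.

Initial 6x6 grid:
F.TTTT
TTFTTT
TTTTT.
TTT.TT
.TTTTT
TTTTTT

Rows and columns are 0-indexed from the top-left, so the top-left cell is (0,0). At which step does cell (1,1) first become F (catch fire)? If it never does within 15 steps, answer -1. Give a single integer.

Step 1: cell (1,1)='F' (+5 fires, +2 burnt)
  -> target ignites at step 1
Step 2: cell (1,1)='.' (+6 fires, +5 burnt)
Step 3: cell (1,1)='.' (+6 fires, +6 burnt)
Step 4: cell (1,1)='.' (+5 fires, +6 burnt)
Step 5: cell (1,1)='.' (+4 fires, +5 burnt)
Step 6: cell (1,1)='.' (+3 fires, +4 burnt)
Step 7: cell (1,1)='.' (+1 fires, +3 burnt)
Step 8: cell (1,1)='.' (+0 fires, +1 burnt)
  fire out at step 8

1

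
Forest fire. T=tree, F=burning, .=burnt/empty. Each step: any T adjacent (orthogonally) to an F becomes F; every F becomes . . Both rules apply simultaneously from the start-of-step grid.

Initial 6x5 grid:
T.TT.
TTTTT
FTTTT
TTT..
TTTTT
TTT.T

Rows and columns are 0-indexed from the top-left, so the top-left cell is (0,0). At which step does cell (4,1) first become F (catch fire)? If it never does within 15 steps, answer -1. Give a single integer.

Step 1: cell (4,1)='T' (+3 fires, +1 burnt)
Step 2: cell (4,1)='T' (+5 fires, +3 burnt)
Step 3: cell (4,1)='F' (+5 fires, +5 burnt)
  -> target ignites at step 3
Step 4: cell (4,1)='.' (+5 fires, +5 burnt)
Step 5: cell (4,1)='.' (+4 fires, +5 burnt)
Step 6: cell (4,1)='.' (+1 fires, +4 burnt)
Step 7: cell (4,1)='.' (+1 fires, +1 burnt)
Step 8: cell (4,1)='.' (+0 fires, +1 burnt)
  fire out at step 8

3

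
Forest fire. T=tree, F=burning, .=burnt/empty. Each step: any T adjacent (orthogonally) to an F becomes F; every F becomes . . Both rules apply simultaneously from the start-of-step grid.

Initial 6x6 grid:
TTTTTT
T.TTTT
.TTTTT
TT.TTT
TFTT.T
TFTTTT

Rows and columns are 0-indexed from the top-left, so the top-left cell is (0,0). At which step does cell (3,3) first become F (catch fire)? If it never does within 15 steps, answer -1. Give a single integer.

Step 1: cell (3,3)='T' (+5 fires, +2 burnt)
Step 2: cell (3,3)='T' (+4 fires, +5 burnt)
Step 3: cell (3,3)='F' (+3 fires, +4 burnt)
  -> target ignites at step 3
Step 4: cell (3,3)='.' (+4 fires, +3 burnt)
Step 5: cell (3,3)='.' (+5 fires, +4 burnt)
Step 6: cell (3,3)='.' (+4 fires, +5 burnt)
Step 7: cell (3,3)='.' (+3 fires, +4 burnt)
Step 8: cell (3,3)='.' (+2 fires, +3 burnt)
Step 9: cell (3,3)='.' (+0 fires, +2 burnt)
  fire out at step 9

3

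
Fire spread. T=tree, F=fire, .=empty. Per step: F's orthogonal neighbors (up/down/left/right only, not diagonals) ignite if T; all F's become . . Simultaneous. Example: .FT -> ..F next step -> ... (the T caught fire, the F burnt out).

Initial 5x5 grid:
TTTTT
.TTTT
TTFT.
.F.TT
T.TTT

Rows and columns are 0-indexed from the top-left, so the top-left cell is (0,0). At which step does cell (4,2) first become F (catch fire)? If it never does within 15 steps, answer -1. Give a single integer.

Step 1: cell (4,2)='T' (+3 fires, +2 burnt)
Step 2: cell (4,2)='T' (+5 fires, +3 burnt)
Step 3: cell (4,2)='T' (+5 fires, +5 burnt)
Step 4: cell (4,2)='F' (+4 fires, +5 burnt)
  -> target ignites at step 4
Step 5: cell (4,2)='.' (+0 fires, +4 burnt)
  fire out at step 5

4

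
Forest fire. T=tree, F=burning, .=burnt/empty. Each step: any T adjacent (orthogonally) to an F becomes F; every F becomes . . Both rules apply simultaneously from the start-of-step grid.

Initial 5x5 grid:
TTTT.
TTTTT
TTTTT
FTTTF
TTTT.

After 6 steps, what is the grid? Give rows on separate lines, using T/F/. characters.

Step 1: 5 trees catch fire, 2 burn out
  TTTT.
  TTTTT
  FTTTF
  .FTF.
  FTTT.
Step 2: 7 trees catch fire, 5 burn out
  TTTT.
  FTTTF
  .FTF.
  ..F..
  .FTF.
Step 3: 5 trees catch fire, 7 burn out
  FTTT.
  .FTF.
  ..F..
  .....
  ..F..
Step 4: 3 trees catch fire, 5 burn out
  .FTF.
  ..F..
  .....
  .....
  .....
Step 5: 1 trees catch fire, 3 burn out
  ..F..
  .....
  .....
  .....
  .....
Step 6: 0 trees catch fire, 1 burn out
  .....
  .....
  .....
  .....
  .....

.....
.....
.....
.....
.....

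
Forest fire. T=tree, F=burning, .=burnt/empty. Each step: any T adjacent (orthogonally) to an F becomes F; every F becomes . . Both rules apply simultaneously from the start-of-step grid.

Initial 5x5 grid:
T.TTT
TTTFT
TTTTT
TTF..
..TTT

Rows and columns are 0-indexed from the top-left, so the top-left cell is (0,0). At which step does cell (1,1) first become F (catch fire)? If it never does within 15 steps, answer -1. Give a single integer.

Step 1: cell (1,1)='T' (+7 fires, +2 burnt)
Step 2: cell (1,1)='F' (+7 fires, +7 burnt)
  -> target ignites at step 2
Step 3: cell (1,1)='.' (+3 fires, +7 burnt)
Step 4: cell (1,1)='.' (+1 fires, +3 burnt)
Step 5: cell (1,1)='.' (+0 fires, +1 burnt)
  fire out at step 5

2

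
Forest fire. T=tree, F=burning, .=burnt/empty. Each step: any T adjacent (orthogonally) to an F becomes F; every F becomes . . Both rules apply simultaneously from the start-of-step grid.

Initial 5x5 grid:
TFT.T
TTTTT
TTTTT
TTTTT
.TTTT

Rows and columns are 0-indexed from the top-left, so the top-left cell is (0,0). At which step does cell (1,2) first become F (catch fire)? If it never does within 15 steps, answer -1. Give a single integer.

Step 1: cell (1,2)='T' (+3 fires, +1 burnt)
Step 2: cell (1,2)='F' (+3 fires, +3 burnt)
  -> target ignites at step 2
Step 3: cell (1,2)='.' (+4 fires, +3 burnt)
Step 4: cell (1,2)='.' (+5 fires, +4 burnt)
Step 5: cell (1,2)='.' (+4 fires, +5 burnt)
Step 6: cell (1,2)='.' (+2 fires, +4 burnt)
Step 7: cell (1,2)='.' (+1 fires, +2 burnt)
Step 8: cell (1,2)='.' (+0 fires, +1 burnt)
  fire out at step 8

2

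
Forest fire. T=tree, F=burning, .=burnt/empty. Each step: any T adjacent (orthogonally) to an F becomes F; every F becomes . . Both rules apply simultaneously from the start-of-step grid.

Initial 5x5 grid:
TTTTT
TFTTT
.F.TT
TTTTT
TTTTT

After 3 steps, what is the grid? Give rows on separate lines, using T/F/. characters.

Step 1: 4 trees catch fire, 2 burn out
  TFTTT
  F.FTT
  ...TT
  TFTTT
  TTTTT
Step 2: 6 trees catch fire, 4 burn out
  F.FTT
  ...FT
  ...TT
  F.FTT
  TFTTT
Step 3: 6 trees catch fire, 6 burn out
  ...FT
  ....F
  ...FT
  ...FT
  F.FTT

...FT
....F
...FT
...FT
F.FTT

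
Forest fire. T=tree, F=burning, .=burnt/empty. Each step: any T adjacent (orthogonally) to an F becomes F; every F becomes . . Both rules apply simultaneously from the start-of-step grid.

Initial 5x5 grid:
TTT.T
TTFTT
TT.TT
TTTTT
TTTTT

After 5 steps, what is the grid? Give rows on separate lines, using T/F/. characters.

Step 1: 3 trees catch fire, 1 burn out
  TTF.T
  TF.FT
  TT.TT
  TTTTT
  TTTTT
Step 2: 5 trees catch fire, 3 burn out
  TF..T
  F...F
  TF.FT
  TTTTT
  TTTTT
Step 3: 6 trees catch fire, 5 burn out
  F...F
  .....
  F...F
  TFTFT
  TTTTT
Step 4: 5 trees catch fire, 6 burn out
  .....
  .....
  .....
  F.F.F
  TFTFT
Step 5: 3 trees catch fire, 5 burn out
  .....
  .....
  .....
  .....
  F.F.F

.....
.....
.....
.....
F.F.F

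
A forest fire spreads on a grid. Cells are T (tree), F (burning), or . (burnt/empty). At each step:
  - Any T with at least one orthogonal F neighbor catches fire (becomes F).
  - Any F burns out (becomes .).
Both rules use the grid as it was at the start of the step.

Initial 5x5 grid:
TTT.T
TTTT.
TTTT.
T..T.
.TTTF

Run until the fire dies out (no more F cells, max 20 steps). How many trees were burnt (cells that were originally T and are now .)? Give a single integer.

Step 1: +1 fires, +1 burnt (F count now 1)
Step 2: +2 fires, +1 burnt (F count now 2)
Step 3: +2 fires, +2 burnt (F count now 2)
Step 4: +2 fires, +2 burnt (F count now 2)
Step 5: +2 fires, +2 burnt (F count now 2)
Step 6: +3 fires, +2 burnt (F count now 3)
Step 7: +3 fires, +3 burnt (F count now 3)
Step 8: +1 fires, +3 burnt (F count now 1)
Step 9: +0 fires, +1 burnt (F count now 0)
Fire out after step 9
Initially T: 17, now '.': 24
Total burnt (originally-T cells now '.'): 16

Answer: 16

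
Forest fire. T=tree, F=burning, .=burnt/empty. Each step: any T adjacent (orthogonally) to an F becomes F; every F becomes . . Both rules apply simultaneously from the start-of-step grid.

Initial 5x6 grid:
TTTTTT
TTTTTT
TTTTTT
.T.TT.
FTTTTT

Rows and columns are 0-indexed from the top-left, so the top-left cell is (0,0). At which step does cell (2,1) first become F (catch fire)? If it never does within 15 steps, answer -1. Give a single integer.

Step 1: cell (2,1)='T' (+1 fires, +1 burnt)
Step 2: cell (2,1)='T' (+2 fires, +1 burnt)
Step 3: cell (2,1)='F' (+2 fires, +2 burnt)
  -> target ignites at step 3
Step 4: cell (2,1)='.' (+5 fires, +2 burnt)
Step 5: cell (2,1)='.' (+6 fires, +5 burnt)
Step 6: cell (2,1)='.' (+4 fires, +6 burnt)
Step 7: cell (2,1)='.' (+3 fires, +4 burnt)
Step 8: cell (2,1)='.' (+2 fires, +3 burnt)
Step 9: cell (2,1)='.' (+1 fires, +2 burnt)
Step 10: cell (2,1)='.' (+0 fires, +1 burnt)
  fire out at step 10

3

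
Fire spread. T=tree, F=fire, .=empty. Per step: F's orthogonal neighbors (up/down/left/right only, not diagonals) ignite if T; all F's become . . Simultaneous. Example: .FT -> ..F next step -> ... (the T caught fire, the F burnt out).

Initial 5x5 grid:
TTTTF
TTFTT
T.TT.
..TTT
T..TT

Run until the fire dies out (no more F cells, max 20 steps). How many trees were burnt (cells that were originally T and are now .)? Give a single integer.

Step 1: +6 fires, +2 burnt (F count now 6)
Step 2: +4 fires, +6 burnt (F count now 4)
Step 3: +3 fires, +4 burnt (F count now 3)
Step 4: +2 fires, +3 burnt (F count now 2)
Step 5: +1 fires, +2 burnt (F count now 1)
Step 6: +0 fires, +1 burnt (F count now 0)
Fire out after step 6
Initially T: 17, now '.': 24
Total burnt (originally-T cells now '.'): 16

Answer: 16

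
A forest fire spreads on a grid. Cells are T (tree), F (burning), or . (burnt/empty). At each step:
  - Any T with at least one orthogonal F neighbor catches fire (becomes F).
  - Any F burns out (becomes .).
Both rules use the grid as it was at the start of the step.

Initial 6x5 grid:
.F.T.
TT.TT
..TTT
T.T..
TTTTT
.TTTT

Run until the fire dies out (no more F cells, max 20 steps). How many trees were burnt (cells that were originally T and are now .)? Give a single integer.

Answer: 2

Derivation:
Step 1: +1 fires, +1 burnt (F count now 1)
Step 2: +1 fires, +1 burnt (F count now 1)
Step 3: +0 fires, +1 burnt (F count now 0)
Fire out after step 3
Initially T: 19, now '.': 13
Total burnt (originally-T cells now '.'): 2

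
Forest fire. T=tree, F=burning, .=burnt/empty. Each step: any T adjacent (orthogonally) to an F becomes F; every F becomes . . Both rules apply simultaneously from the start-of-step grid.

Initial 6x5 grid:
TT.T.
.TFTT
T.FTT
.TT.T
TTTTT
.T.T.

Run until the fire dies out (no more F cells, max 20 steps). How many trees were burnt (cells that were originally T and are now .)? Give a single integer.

Answer: 18

Derivation:
Step 1: +4 fires, +2 burnt (F count now 4)
Step 2: +6 fires, +4 burnt (F count now 6)
Step 3: +4 fires, +6 burnt (F count now 4)
Step 4: +4 fires, +4 burnt (F count now 4)
Step 5: +0 fires, +4 burnt (F count now 0)
Fire out after step 5
Initially T: 19, now '.': 29
Total burnt (originally-T cells now '.'): 18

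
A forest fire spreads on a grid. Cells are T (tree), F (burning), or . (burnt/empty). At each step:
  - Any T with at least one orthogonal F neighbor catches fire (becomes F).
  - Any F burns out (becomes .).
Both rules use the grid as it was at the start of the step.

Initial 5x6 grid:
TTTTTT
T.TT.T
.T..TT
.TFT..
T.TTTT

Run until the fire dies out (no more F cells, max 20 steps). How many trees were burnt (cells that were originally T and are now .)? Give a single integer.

Answer: 7

Derivation:
Step 1: +3 fires, +1 burnt (F count now 3)
Step 2: +2 fires, +3 burnt (F count now 2)
Step 3: +1 fires, +2 burnt (F count now 1)
Step 4: +1 fires, +1 burnt (F count now 1)
Step 5: +0 fires, +1 burnt (F count now 0)
Fire out after step 5
Initially T: 20, now '.': 17
Total burnt (originally-T cells now '.'): 7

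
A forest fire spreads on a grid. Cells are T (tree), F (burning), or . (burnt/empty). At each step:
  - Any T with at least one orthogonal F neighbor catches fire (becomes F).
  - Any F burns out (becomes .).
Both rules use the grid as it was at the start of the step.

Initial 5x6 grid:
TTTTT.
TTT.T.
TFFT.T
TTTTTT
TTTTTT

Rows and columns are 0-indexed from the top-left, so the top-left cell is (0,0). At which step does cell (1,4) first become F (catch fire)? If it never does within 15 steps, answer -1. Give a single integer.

Step 1: cell (1,4)='T' (+6 fires, +2 burnt)
Step 2: cell (1,4)='T' (+7 fires, +6 burnt)
Step 3: cell (1,4)='T' (+5 fires, +7 burnt)
Step 4: cell (1,4)='T' (+3 fires, +5 burnt)
Step 5: cell (1,4)='F' (+3 fires, +3 burnt)
  -> target ignites at step 5
Step 6: cell (1,4)='.' (+0 fires, +3 burnt)
  fire out at step 6

5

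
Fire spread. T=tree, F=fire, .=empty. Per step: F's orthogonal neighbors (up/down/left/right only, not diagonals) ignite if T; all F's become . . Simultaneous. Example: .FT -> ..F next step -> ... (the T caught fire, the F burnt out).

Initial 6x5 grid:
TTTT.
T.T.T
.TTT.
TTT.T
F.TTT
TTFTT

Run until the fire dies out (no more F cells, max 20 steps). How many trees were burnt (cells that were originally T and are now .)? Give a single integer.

Step 1: +5 fires, +2 burnt (F count now 5)
Step 2: +4 fires, +5 burnt (F count now 4)
Step 3: +3 fires, +4 burnt (F count now 3)
Step 4: +3 fires, +3 burnt (F count now 3)
Step 5: +1 fires, +3 burnt (F count now 1)
Step 6: +2 fires, +1 burnt (F count now 2)
Step 7: +1 fires, +2 burnt (F count now 1)
Step 8: +1 fires, +1 burnt (F count now 1)
Step 9: +0 fires, +1 burnt (F count now 0)
Fire out after step 9
Initially T: 21, now '.': 29
Total burnt (originally-T cells now '.'): 20

Answer: 20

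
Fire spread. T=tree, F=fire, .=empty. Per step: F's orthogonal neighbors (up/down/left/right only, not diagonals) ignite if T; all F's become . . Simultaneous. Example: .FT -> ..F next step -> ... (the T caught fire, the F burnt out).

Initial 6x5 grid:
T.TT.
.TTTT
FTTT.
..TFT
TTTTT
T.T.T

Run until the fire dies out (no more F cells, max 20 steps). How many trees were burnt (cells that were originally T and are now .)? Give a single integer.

Answer: 19

Derivation:
Step 1: +5 fires, +2 burnt (F count now 5)
Step 2: +5 fires, +5 burnt (F count now 5)
Step 3: +6 fires, +5 burnt (F count now 6)
Step 4: +2 fires, +6 burnt (F count now 2)
Step 5: +1 fires, +2 burnt (F count now 1)
Step 6: +0 fires, +1 burnt (F count now 0)
Fire out after step 6
Initially T: 20, now '.': 29
Total burnt (originally-T cells now '.'): 19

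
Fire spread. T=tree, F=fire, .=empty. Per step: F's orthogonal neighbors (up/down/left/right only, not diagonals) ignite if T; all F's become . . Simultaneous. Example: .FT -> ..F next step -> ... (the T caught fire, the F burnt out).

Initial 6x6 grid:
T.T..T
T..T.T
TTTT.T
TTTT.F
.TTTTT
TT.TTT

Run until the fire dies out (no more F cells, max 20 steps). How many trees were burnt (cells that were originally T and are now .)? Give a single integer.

Answer: 24

Derivation:
Step 1: +2 fires, +1 burnt (F count now 2)
Step 2: +3 fires, +2 burnt (F count now 3)
Step 3: +3 fires, +3 burnt (F count now 3)
Step 4: +3 fires, +3 burnt (F count now 3)
Step 5: +3 fires, +3 burnt (F count now 3)
Step 6: +4 fires, +3 burnt (F count now 4)
Step 7: +3 fires, +4 burnt (F count now 3)
Step 8: +1 fires, +3 burnt (F count now 1)
Step 9: +1 fires, +1 burnt (F count now 1)
Step 10: +1 fires, +1 burnt (F count now 1)
Step 11: +0 fires, +1 burnt (F count now 0)
Fire out after step 11
Initially T: 25, now '.': 35
Total burnt (originally-T cells now '.'): 24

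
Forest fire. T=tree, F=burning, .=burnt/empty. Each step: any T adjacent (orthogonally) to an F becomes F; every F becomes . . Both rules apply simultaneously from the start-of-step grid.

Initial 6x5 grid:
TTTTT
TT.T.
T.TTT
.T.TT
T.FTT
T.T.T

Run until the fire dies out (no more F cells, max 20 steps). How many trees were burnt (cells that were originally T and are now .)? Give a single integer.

Answer: 18

Derivation:
Step 1: +2 fires, +1 burnt (F count now 2)
Step 2: +2 fires, +2 burnt (F count now 2)
Step 3: +3 fires, +2 burnt (F count now 3)
Step 4: +3 fires, +3 burnt (F count now 3)
Step 5: +1 fires, +3 burnt (F count now 1)
Step 6: +2 fires, +1 burnt (F count now 2)
Step 7: +1 fires, +2 burnt (F count now 1)
Step 8: +2 fires, +1 burnt (F count now 2)
Step 9: +1 fires, +2 burnt (F count now 1)
Step 10: +1 fires, +1 burnt (F count now 1)
Step 11: +0 fires, +1 burnt (F count now 0)
Fire out after step 11
Initially T: 21, now '.': 27
Total burnt (originally-T cells now '.'): 18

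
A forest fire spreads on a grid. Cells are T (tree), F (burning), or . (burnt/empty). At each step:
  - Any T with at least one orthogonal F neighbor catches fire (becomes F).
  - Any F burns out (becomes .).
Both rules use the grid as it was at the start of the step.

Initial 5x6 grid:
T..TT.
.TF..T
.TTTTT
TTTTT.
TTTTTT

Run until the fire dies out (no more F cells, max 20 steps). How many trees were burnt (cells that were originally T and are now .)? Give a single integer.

Step 1: +2 fires, +1 burnt (F count now 2)
Step 2: +3 fires, +2 burnt (F count now 3)
Step 3: +4 fires, +3 burnt (F count now 4)
Step 4: +5 fires, +4 burnt (F count now 5)
Step 5: +3 fires, +5 burnt (F count now 3)
Step 6: +1 fires, +3 burnt (F count now 1)
Step 7: +0 fires, +1 burnt (F count now 0)
Fire out after step 7
Initially T: 21, now '.': 27
Total burnt (originally-T cells now '.'): 18

Answer: 18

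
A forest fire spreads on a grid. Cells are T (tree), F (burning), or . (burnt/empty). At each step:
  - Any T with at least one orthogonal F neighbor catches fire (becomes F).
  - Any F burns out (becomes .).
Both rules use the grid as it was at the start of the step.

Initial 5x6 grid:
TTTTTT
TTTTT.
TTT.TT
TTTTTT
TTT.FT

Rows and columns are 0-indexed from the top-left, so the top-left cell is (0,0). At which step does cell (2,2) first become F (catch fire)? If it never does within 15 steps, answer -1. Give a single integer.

Step 1: cell (2,2)='T' (+2 fires, +1 burnt)
Step 2: cell (2,2)='T' (+3 fires, +2 burnt)
Step 3: cell (2,2)='T' (+3 fires, +3 burnt)
Step 4: cell (2,2)='F' (+5 fires, +3 burnt)
  -> target ignites at step 4
Step 5: cell (2,2)='.' (+6 fires, +5 burnt)
Step 6: cell (2,2)='.' (+4 fires, +6 burnt)
Step 7: cell (2,2)='.' (+2 fires, +4 burnt)
Step 8: cell (2,2)='.' (+1 fires, +2 burnt)
Step 9: cell (2,2)='.' (+0 fires, +1 burnt)
  fire out at step 9

4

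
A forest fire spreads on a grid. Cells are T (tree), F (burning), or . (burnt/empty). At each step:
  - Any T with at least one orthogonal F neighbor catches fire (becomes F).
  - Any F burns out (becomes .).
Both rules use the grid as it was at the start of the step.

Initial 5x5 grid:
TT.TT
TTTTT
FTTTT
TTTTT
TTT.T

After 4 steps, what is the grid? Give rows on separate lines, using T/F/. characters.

Step 1: 3 trees catch fire, 1 burn out
  TT.TT
  FTTTT
  .FTTT
  FTTTT
  TTT.T
Step 2: 5 trees catch fire, 3 burn out
  FT.TT
  .FTTT
  ..FTT
  .FTTT
  FTT.T
Step 3: 5 trees catch fire, 5 burn out
  .F.TT
  ..FTT
  ...FT
  ..FTT
  .FT.T
Step 4: 4 trees catch fire, 5 burn out
  ...TT
  ...FT
  ....F
  ...FT
  ..F.T

...TT
...FT
....F
...FT
..F.T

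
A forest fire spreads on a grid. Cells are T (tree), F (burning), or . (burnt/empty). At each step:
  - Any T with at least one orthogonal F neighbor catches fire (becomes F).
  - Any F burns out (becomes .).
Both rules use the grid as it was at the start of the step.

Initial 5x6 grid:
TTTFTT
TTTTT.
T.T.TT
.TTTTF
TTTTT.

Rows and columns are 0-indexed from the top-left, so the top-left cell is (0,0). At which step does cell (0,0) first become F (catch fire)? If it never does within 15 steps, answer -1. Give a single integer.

Step 1: cell (0,0)='T' (+5 fires, +2 burnt)
Step 2: cell (0,0)='T' (+7 fires, +5 burnt)
Step 3: cell (0,0)='F' (+5 fires, +7 burnt)
  -> target ignites at step 3
Step 4: cell (0,0)='.' (+3 fires, +5 burnt)
Step 5: cell (0,0)='.' (+2 fires, +3 burnt)
Step 6: cell (0,0)='.' (+1 fires, +2 burnt)
Step 7: cell (0,0)='.' (+0 fires, +1 burnt)
  fire out at step 7

3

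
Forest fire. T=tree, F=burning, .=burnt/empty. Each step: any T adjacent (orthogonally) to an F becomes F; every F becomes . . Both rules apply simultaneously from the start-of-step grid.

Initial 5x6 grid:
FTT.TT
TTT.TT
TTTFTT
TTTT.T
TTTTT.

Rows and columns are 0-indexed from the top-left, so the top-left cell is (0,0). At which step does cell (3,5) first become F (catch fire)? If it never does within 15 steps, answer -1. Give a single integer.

Step 1: cell (3,5)='T' (+5 fires, +2 burnt)
Step 2: cell (3,5)='T' (+9 fires, +5 burnt)
Step 3: cell (3,5)='F' (+7 fires, +9 burnt)
  -> target ignites at step 3
Step 4: cell (3,5)='.' (+3 fires, +7 burnt)
Step 5: cell (3,5)='.' (+0 fires, +3 burnt)
  fire out at step 5

3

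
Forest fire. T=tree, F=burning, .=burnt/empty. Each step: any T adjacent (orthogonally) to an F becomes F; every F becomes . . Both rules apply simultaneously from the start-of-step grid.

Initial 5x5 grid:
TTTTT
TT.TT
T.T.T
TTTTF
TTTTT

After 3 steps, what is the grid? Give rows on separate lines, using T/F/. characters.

Step 1: 3 trees catch fire, 1 burn out
  TTTTT
  TT.TT
  T.T.F
  TTTF.
  TTTTF
Step 2: 3 trees catch fire, 3 burn out
  TTTTT
  TT.TF
  T.T..
  TTF..
  TTTF.
Step 3: 5 trees catch fire, 3 burn out
  TTTTF
  TT.F.
  T.F..
  TF...
  TTF..

TTTTF
TT.F.
T.F..
TF...
TTF..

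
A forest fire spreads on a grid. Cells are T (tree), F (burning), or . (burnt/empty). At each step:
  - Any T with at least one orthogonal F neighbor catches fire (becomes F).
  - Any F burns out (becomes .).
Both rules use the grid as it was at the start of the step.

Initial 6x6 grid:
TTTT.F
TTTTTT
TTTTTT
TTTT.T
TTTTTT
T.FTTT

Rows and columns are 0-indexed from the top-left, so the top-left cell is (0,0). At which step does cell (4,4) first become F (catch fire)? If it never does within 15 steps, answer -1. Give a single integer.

Step 1: cell (4,4)='T' (+3 fires, +2 burnt)
Step 2: cell (4,4)='T' (+6 fires, +3 burnt)
Step 3: cell (4,4)='F' (+9 fires, +6 burnt)
  -> target ignites at step 3
Step 4: cell (4,4)='.' (+7 fires, +9 burnt)
Step 5: cell (4,4)='.' (+3 fires, +7 burnt)
Step 6: cell (4,4)='.' (+2 fires, +3 burnt)
Step 7: cell (4,4)='.' (+1 fires, +2 burnt)
Step 8: cell (4,4)='.' (+0 fires, +1 burnt)
  fire out at step 8

3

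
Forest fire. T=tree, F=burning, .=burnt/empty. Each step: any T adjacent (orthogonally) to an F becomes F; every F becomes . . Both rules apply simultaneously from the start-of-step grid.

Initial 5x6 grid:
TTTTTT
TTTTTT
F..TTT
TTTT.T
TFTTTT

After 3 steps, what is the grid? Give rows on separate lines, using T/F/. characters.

Step 1: 5 trees catch fire, 2 burn out
  TTTTTT
  FTTTTT
  ...TTT
  FFTT.T
  F.FTTT
Step 2: 4 trees catch fire, 5 burn out
  FTTTTT
  .FTTTT
  ...TTT
  ..FT.T
  ...FTT
Step 3: 4 trees catch fire, 4 burn out
  .FTTTT
  ..FTTT
  ...TTT
  ...F.T
  ....FT

.FTTTT
..FTTT
...TTT
...F.T
....FT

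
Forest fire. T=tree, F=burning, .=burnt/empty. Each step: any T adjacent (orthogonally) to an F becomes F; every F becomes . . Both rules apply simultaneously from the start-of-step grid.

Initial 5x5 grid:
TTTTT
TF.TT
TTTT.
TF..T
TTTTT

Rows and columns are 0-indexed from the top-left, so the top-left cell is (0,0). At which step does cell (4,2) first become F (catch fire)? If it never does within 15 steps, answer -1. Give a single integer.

Step 1: cell (4,2)='T' (+5 fires, +2 burnt)
Step 2: cell (4,2)='F' (+6 fires, +5 burnt)
  -> target ignites at step 2
Step 3: cell (4,2)='.' (+3 fires, +6 burnt)
Step 4: cell (4,2)='.' (+3 fires, +3 burnt)
Step 5: cell (4,2)='.' (+2 fires, +3 burnt)
Step 6: cell (4,2)='.' (+0 fires, +2 burnt)
  fire out at step 6

2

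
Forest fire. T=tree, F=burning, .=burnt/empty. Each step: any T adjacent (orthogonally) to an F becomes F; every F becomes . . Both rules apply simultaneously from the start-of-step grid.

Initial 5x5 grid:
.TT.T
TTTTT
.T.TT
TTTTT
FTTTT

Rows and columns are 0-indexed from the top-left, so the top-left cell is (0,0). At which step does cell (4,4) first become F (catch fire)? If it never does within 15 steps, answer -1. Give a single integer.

Step 1: cell (4,4)='T' (+2 fires, +1 burnt)
Step 2: cell (4,4)='T' (+2 fires, +2 burnt)
Step 3: cell (4,4)='T' (+3 fires, +2 burnt)
Step 4: cell (4,4)='F' (+3 fires, +3 burnt)
  -> target ignites at step 4
Step 5: cell (4,4)='.' (+5 fires, +3 burnt)
Step 6: cell (4,4)='.' (+3 fires, +5 burnt)
Step 7: cell (4,4)='.' (+1 fires, +3 burnt)
Step 8: cell (4,4)='.' (+1 fires, +1 burnt)
Step 9: cell (4,4)='.' (+0 fires, +1 burnt)
  fire out at step 9

4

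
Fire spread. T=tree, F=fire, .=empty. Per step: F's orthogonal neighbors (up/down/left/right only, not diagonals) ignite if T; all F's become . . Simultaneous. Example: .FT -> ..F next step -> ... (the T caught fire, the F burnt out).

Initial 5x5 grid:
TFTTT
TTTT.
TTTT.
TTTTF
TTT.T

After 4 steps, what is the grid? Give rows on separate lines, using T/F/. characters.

Step 1: 5 trees catch fire, 2 burn out
  F.FTT
  TFTT.
  TTTT.
  TTTF.
  TTT.F
Step 2: 6 trees catch fire, 5 burn out
  ...FT
  F.FT.
  TFTF.
  TTF..
  TTT..
Step 3: 6 trees catch fire, 6 burn out
  ....F
  ...F.
  F.F..
  TF...
  TTF..
Step 4: 2 trees catch fire, 6 burn out
  .....
  .....
  .....
  F....
  TF...

.....
.....
.....
F....
TF...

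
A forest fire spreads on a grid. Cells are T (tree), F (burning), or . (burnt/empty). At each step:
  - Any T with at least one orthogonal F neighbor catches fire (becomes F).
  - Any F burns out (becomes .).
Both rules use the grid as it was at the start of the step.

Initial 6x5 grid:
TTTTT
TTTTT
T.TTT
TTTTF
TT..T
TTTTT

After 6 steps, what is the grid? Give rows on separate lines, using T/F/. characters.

Step 1: 3 trees catch fire, 1 burn out
  TTTTT
  TTTTT
  T.TTF
  TTTF.
  TT..F
  TTTTT
Step 2: 4 trees catch fire, 3 burn out
  TTTTT
  TTTTF
  T.TF.
  TTF..
  TT...
  TTTTF
Step 3: 5 trees catch fire, 4 burn out
  TTTTF
  TTTF.
  T.F..
  TF...
  TT...
  TTTF.
Step 4: 5 trees catch fire, 5 burn out
  TTTF.
  TTF..
  T....
  F....
  TF...
  TTF..
Step 5: 5 trees catch fire, 5 burn out
  TTF..
  TF...
  F....
  .....
  F....
  TF...
Step 6: 3 trees catch fire, 5 burn out
  TF...
  F....
  .....
  .....
  .....
  F....

TF...
F....
.....
.....
.....
F....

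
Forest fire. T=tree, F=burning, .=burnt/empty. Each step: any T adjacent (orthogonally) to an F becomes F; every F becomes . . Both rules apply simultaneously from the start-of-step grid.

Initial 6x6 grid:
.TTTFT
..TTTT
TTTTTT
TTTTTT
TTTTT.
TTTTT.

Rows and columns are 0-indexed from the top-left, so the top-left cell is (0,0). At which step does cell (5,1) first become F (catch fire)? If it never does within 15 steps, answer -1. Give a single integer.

Step 1: cell (5,1)='T' (+3 fires, +1 burnt)
Step 2: cell (5,1)='T' (+4 fires, +3 burnt)
Step 3: cell (5,1)='T' (+5 fires, +4 burnt)
Step 4: cell (5,1)='T' (+4 fires, +5 burnt)
Step 5: cell (5,1)='T' (+4 fires, +4 burnt)
Step 6: cell (5,1)='T' (+4 fires, +4 burnt)
Step 7: cell (5,1)='T' (+3 fires, +4 burnt)
Step 8: cell (5,1)='F' (+2 fires, +3 burnt)
  -> target ignites at step 8
Step 9: cell (5,1)='.' (+1 fires, +2 burnt)
Step 10: cell (5,1)='.' (+0 fires, +1 burnt)
  fire out at step 10

8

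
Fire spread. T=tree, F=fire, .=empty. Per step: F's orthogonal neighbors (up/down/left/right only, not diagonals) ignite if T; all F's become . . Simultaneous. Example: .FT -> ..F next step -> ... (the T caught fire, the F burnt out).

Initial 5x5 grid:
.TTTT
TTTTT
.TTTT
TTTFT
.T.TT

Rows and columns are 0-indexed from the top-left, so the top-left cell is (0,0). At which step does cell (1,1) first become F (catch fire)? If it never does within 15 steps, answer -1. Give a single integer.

Step 1: cell (1,1)='T' (+4 fires, +1 burnt)
Step 2: cell (1,1)='T' (+5 fires, +4 burnt)
Step 3: cell (1,1)='T' (+6 fires, +5 burnt)
Step 4: cell (1,1)='F' (+3 fires, +6 burnt)
  -> target ignites at step 4
Step 5: cell (1,1)='.' (+2 fires, +3 burnt)
Step 6: cell (1,1)='.' (+0 fires, +2 burnt)
  fire out at step 6

4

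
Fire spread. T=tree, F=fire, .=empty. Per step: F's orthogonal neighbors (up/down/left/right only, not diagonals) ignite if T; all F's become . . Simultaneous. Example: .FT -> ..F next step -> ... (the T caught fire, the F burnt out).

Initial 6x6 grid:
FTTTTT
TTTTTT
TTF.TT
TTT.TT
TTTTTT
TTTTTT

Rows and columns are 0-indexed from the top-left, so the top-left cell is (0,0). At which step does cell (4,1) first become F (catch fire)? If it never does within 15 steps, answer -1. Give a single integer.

Step 1: cell (4,1)='T' (+5 fires, +2 burnt)
Step 2: cell (4,1)='T' (+6 fires, +5 burnt)
Step 3: cell (4,1)='F' (+6 fires, +6 burnt)
  -> target ignites at step 3
Step 4: cell (4,1)='.' (+7 fires, +6 burnt)
Step 5: cell (4,1)='.' (+6 fires, +7 burnt)
Step 6: cell (4,1)='.' (+2 fires, +6 burnt)
Step 7: cell (4,1)='.' (+0 fires, +2 burnt)
  fire out at step 7

3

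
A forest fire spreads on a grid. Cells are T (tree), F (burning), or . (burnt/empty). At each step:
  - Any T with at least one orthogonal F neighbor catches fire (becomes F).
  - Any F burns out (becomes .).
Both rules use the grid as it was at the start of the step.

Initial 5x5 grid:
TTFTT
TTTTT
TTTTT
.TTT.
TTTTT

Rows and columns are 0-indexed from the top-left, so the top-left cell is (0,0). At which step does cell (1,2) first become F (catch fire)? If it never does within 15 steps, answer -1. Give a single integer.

Step 1: cell (1,2)='F' (+3 fires, +1 burnt)
  -> target ignites at step 1
Step 2: cell (1,2)='.' (+5 fires, +3 burnt)
Step 3: cell (1,2)='.' (+5 fires, +5 burnt)
Step 4: cell (1,2)='.' (+5 fires, +5 burnt)
Step 5: cell (1,2)='.' (+2 fires, +5 burnt)
Step 6: cell (1,2)='.' (+2 fires, +2 burnt)
Step 7: cell (1,2)='.' (+0 fires, +2 burnt)
  fire out at step 7

1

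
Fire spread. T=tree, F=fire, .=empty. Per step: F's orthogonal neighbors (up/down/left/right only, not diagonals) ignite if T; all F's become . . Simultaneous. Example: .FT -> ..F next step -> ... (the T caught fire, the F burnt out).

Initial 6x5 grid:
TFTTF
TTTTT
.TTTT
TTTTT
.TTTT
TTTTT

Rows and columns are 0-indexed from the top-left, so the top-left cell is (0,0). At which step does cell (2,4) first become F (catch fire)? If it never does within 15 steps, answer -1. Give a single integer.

Step 1: cell (2,4)='T' (+5 fires, +2 burnt)
Step 2: cell (2,4)='F' (+5 fires, +5 burnt)
  -> target ignites at step 2
Step 3: cell (2,4)='.' (+4 fires, +5 burnt)
Step 4: cell (2,4)='.' (+5 fires, +4 burnt)
Step 5: cell (2,4)='.' (+4 fires, +5 burnt)
Step 6: cell (2,4)='.' (+3 fires, +4 burnt)
Step 7: cell (2,4)='.' (+0 fires, +3 burnt)
  fire out at step 7

2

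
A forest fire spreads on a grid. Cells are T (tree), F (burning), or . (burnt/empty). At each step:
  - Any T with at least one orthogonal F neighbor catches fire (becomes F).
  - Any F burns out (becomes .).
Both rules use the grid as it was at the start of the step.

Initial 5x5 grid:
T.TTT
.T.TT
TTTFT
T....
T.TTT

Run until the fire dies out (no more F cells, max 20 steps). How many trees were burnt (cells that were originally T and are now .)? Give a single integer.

Answer: 12

Derivation:
Step 1: +3 fires, +1 burnt (F count now 3)
Step 2: +3 fires, +3 burnt (F count now 3)
Step 3: +4 fires, +3 burnt (F count now 4)
Step 4: +1 fires, +4 burnt (F count now 1)
Step 5: +1 fires, +1 burnt (F count now 1)
Step 6: +0 fires, +1 burnt (F count now 0)
Fire out after step 6
Initially T: 16, now '.': 21
Total burnt (originally-T cells now '.'): 12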